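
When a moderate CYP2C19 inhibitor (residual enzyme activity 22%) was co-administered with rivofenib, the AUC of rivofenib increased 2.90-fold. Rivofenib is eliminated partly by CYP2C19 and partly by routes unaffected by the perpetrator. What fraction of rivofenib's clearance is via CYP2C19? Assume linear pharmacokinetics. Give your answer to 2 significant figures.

Let fm be the CYP2C19 fraction. New clearance relative to baseline = fm × 0.22 + (1 − fm).
AUC ratio = 1 / (new CL fraction), so new CL fraction = 1 / 2.90 = 0.3448.
fm × 0.22 + 1 − fm = 0.3448  ⇒  fm × (0.22 − 1) = −0.6552  ⇒  fm = 0.84.

0.84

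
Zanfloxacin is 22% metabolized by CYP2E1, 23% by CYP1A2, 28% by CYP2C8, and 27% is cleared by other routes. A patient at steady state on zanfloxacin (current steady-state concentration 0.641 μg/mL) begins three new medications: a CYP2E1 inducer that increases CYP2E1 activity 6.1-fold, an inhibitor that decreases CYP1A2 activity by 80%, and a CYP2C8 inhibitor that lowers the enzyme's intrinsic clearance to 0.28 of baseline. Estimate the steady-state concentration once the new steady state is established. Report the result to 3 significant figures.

The CYP2E1 pathway (22% of clearance) is boosted to 6.1× activity: 0.22 × 6.1 = 1.342.
The CYP1A2 pathway (23% of clearance) falls to 0.2× activity: 0.23 × 0.2 = 0.046.
The CYP2C8 pathway (28% of clearance) drops to 0.28× activity: 0.28 × 0.28 = 0.0784.
Non-CYP routes (27%) are unchanged.
New clearance relative to baseline: 1.342 + 0.046 + 0.0784 + 0.27 = 1.7364.
New steady-state concentration = 0.641 / 1.7364 = 0.369 μg/mL (concentration scales inversely with clearance).

0.369 μg/mL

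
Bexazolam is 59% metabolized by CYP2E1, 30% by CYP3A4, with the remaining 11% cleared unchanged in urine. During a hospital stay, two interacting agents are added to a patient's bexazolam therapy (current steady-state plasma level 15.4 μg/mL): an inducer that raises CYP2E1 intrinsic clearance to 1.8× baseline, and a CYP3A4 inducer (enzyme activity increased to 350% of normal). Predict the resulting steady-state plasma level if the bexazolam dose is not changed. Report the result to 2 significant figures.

6.9 μg/mL

The CYP2E1 pathway (59% of clearance) increases to 1.8× activity: 0.59 × 1.8 = 1.062.
The CYP3A4 pathway (30% of clearance) increases to 3.5× activity: 0.3 × 3.5 = 1.05.
The remaining 11% of clearance is unaffected.
New clearance relative to baseline: 1.062 + 1.05 + 0.11 = 2.222.
Dividing the baseline by the relative clearance: 15.4 / 2.222 = 6.9 μg/mL.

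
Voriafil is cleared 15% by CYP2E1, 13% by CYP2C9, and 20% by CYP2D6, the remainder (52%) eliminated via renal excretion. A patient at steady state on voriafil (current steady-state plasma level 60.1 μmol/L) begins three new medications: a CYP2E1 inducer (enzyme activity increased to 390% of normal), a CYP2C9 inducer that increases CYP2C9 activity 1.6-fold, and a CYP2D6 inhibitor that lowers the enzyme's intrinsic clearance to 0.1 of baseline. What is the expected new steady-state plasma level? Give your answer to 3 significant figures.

45.1 μmol/L

The CYP2E1 pathway (15% of clearance) is boosted to 3.9× activity: 0.15 × 3.9 = 0.585.
The CYP2C9 pathway (13% of clearance) is boosted to 1.6× activity: 0.13 × 1.6 = 0.208.
The CYP2D6 pathway (20% of clearance) is reduced to 0.1× activity: 0.2 × 0.1 = 0.02.
The remaining 52% of clearance is unaffected.
New clearance relative to baseline: 0.585 + 0.208 + 0.02 + 0.52 = 1.333.
New steady-state plasma level = 60.1 / 1.333 = 45.1 μmol/L (concentration scales inversely with clearance).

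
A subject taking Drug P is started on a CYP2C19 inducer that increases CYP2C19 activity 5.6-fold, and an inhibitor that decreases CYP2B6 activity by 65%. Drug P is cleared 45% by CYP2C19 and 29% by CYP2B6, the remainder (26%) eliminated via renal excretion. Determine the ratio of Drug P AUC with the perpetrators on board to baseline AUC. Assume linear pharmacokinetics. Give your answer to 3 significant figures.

CYP2C19: 0.45 × 5.6 = 2.52
CYP2B6: 0.29 × 0.35 = 0.1015
Other: 0.26 (unchanged)
New clearance relative to baseline: 2.52 + 0.1015 + 0.26 = 2.8815.
Because AUC varies inversely with clearance, the combined effect is 1 / 2.8815 = 0.347.

0.347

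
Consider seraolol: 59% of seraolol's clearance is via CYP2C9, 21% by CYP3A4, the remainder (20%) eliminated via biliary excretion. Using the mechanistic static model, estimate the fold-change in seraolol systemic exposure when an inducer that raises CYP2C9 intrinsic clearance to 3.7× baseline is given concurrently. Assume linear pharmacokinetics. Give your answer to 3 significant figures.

0.386

The CYP2C9 pathway (59% of clearance) increases to 3.7× activity: 0.59 × 3.7 = 2.183.
CYP3A4 (21%) and the residual 20% are unaffected.
CL_new/CL_old = 2.183 + 0.21 + 0.2 = 2.593.
Systemic exposure is inversely proportional to clearance, so the fold-change is 1 / 2.593 = 0.386.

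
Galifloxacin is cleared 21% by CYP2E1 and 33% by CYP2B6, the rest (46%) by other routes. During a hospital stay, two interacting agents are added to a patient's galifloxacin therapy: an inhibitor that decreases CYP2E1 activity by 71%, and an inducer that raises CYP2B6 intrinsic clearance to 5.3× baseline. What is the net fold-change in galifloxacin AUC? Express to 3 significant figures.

CYP2E1: 0.21 × 0.29 = 0.0609
CYP2B6: 0.33 × 5.3 = 1.749
Other: 0.46 (unchanged)
Relative clearance = 0.0609 + 1.749 + 0.46 = 2.2699.
AUC ∝ 1/CL: fold-change = 1 / 2.2699 = 0.441.

0.441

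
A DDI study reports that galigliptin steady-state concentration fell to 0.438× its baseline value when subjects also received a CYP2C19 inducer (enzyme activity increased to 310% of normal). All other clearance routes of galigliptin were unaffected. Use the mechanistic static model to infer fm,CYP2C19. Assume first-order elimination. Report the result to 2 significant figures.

Let fm be the CYP2C19 fraction. New clearance relative to baseline = fm × 3.1 + (1 − fm).
Steady-state concentration ratio = 1 / (new CL fraction), so new CL fraction = 1 / 0.438 = 2.283.
fm × 3.1 + 1 − fm = 2.283  ⇒  fm × (3.1 − 1) = 1.283  ⇒  fm = 0.61.

0.61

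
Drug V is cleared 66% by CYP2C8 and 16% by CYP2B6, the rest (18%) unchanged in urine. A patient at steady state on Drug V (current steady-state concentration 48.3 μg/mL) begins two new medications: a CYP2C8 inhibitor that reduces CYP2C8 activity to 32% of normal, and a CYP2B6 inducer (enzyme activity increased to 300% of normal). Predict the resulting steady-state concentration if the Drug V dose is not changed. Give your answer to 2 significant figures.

The CYP2C8 pathway (66% of clearance) drops to 0.32× activity: 0.66 × 0.32 = 0.2112.
The CYP2B6 pathway (16% of clearance) increases to 3× activity: 0.16 × 3 = 0.48.
Non-CYP routes (18%) are unchanged.
CL_new/CL_old = 0.2112 + 0.48 + 0.18 = 0.8712.
Steady-state concentration ∝ 1/CL: new value = 48.3 / 0.8712 = 55 μg/mL.

55 μg/mL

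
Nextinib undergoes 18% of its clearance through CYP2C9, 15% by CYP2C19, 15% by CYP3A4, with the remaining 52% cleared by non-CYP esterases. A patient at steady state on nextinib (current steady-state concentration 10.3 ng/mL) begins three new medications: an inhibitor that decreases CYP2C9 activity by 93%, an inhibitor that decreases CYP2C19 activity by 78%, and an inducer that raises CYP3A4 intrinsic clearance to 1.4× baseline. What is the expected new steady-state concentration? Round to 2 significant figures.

13 ng/mL

The CYP2C9 pathway (18% of clearance) is reduced to 0.07× activity: 0.18 × 0.07 = 0.0126.
The CYP2C19 pathway (15% of clearance) drops to 0.22× activity: 0.15 × 0.22 = 0.033.
The CYP3A4 pathway (15% of clearance) increases to 1.4× activity: 0.15 × 1.4 = 0.21.
Non-CYP routes (52%) are unchanged.
CL_new/CL_old = 0.0126 + 0.033 + 0.21 + 0.52 = 0.7756.
New steady-state concentration = 10.3 / 0.7756 = 13 ng/mL (concentration scales inversely with clearance).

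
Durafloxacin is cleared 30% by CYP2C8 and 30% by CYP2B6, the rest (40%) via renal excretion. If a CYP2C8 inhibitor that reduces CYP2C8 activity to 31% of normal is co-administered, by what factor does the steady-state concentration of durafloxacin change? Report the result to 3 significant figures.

CYP2C8: 0.3 × 0.31 = 0.093
CYP2B6: 0.3 (unchanged)
Other: 0.4 (unchanged)
New clearance relative to baseline: 0.093 + 0.3 + 0.4 = 0.793.
Steady-state concentration ratio = CL_old/CL_new = 1 / 0.793 = 1.26.

1.26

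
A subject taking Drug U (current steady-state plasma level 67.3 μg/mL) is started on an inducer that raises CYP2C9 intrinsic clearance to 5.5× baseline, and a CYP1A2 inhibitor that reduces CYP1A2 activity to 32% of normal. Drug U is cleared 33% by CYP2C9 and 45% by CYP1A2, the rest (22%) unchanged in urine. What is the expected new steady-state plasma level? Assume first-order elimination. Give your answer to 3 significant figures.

30.9 μg/mL

CYP2C9: 0.33 × 5.5 = 1.815
CYP1A2: 0.45 × 0.32 = 0.144
Other: 0.22 (unchanged)
Relative clearance = 1.815 + 0.144 + 0.22 = 2.179.
Steady-state plasma level ∝ 1/CL: new value = 67.3 / 2.179 = 30.9 μg/mL.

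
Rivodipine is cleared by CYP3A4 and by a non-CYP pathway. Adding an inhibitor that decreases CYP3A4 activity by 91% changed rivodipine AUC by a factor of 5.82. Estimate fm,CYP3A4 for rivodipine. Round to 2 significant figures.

CL'/CL = 1 / 5.82 = 0.1718
0.09·fm + (1 − fm) = 0.1718
fm = (0.1718 − 1) / (0.09 − 1) = 0.91

0.91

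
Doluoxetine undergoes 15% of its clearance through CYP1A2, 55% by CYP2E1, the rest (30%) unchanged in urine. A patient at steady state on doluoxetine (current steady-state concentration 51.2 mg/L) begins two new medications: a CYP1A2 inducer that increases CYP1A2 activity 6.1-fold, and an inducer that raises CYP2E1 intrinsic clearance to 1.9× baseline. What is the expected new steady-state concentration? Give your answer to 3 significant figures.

CYP1A2: 0.15 × 6.1 = 0.915
CYP2E1: 0.55 × 1.9 = 1.045
Other: 0.3 (unchanged)
Relative clearance = 0.915 + 1.045 + 0.3 = 2.26.
New steady-state concentration = 51.2 / 2.26 = 22.7 mg/L (concentration scales inversely with clearance).

22.7 mg/L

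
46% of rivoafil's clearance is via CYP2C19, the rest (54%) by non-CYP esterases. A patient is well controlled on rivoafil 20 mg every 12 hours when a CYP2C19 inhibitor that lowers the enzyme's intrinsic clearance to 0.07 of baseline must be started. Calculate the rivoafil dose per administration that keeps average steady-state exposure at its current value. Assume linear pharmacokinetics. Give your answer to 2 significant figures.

11 mg

The CYP2C19 pathway (46% of clearance) falls to 0.07× activity: 0.46 × 0.07 = 0.0322.
Non-CYP routes (54%) are unchanged.
Relative clearance = 0.0322 + 0.54 = 0.5722.
Css,avg = (dose rate)/CL, so holding Css fixed requires dose ∝ CL: 20 × 0.5722 = 11 mg.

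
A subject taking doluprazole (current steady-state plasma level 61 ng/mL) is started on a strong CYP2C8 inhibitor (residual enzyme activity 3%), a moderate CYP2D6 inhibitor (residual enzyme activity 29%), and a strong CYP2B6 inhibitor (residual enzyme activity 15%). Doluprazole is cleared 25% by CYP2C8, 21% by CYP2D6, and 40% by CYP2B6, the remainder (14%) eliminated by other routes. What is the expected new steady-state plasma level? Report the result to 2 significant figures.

2.3 × 10² ng/mL

The CYP2C8 pathway (25% of clearance) drops to 0.03× activity: 0.25 × 0.03 = 0.0075.
The CYP2D6 pathway (21% of clearance) drops to 0.29× activity: 0.21 × 0.29 = 0.0609.
The CYP2B6 pathway (40% of clearance) drops to 0.15× activity: 0.4 × 0.15 = 0.06.
The remaining 14% of clearance is unaffected.
CL_new/CL_old = 0.0075 + 0.0609 + 0.06 + 0.14 = 0.2684.
Dividing the baseline by the relative clearance: 61 / 0.2684 = 2.3 × 10² ng/mL.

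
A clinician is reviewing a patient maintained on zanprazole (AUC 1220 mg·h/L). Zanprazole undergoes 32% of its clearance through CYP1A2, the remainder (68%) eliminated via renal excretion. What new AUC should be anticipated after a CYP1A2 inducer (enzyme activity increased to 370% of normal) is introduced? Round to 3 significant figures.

The CYP1A2 pathway (32% of clearance) increases to 3.7× activity: 0.32 × 3.7 = 1.184.
The remaining 68% of clearance is unaffected.
New clearance relative to baseline: 1.184 + 0.68 = 1.864.
AUC ∝ 1/CL, so new value = 1220 / 1.864 = 655 mg·h/L.

655 mg·h/L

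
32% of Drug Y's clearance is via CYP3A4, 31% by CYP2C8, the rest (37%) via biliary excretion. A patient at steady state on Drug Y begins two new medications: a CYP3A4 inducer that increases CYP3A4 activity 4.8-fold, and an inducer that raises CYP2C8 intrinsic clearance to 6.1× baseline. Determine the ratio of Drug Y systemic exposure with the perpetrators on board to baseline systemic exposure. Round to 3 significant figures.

The CYP3A4 pathway (32% of clearance) is boosted to 4.8× activity: 0.32 × 4.8 = 1.536.
The CYP2C8 pathway (31% of clearance) increases to 6.1× activity: 0.31 × 6.1 = 1.891.
The remaining 37% of clearance is unaffected.
Relative clearance = 1.536 + 1.891 + 0.37 = 3.797.
Systemic exposure ∝ 1/CL: fold-change = 1 / 3.797 = 0.263.

0.263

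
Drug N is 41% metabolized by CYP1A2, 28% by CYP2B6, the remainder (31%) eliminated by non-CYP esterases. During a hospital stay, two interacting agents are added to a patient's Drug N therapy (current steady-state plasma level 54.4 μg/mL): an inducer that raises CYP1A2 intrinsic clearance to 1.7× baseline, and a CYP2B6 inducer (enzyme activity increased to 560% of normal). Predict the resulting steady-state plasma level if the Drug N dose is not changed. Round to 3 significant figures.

21.1 μg/mL

The CYP1A2 pathway (41% of clearance) is boosted to 1.7× activity: 0.41 × 1.7 = 0.697.
The CYP2B6 pathway (28% of clearance) is boosted to 5.6× activity: 0.28 × 5.6 = 1.568.
Non-CYP routes (31%) are unchanged.
New clearance relative to baseline: 0.697 + 1.568 + 0.31 = 2.575.
Dividing the baseline by the relative clearance: 54.4 / 2.575 = 21.1 μg/mL.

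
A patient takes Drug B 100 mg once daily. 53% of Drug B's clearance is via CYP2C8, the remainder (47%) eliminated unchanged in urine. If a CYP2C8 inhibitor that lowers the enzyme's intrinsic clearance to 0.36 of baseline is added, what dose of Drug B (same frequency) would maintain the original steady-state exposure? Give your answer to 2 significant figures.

66 mg

CYP2C8: 0.53 × 0.36 = 0.1908
Other: 0.47 (unchanged)
Relative clearance = 0.1908 + 0.47 = 0.6608.
To maintain the same steady-state level, dose must scale with clearance: new dose = 100 × 0.6608 = 66 mg.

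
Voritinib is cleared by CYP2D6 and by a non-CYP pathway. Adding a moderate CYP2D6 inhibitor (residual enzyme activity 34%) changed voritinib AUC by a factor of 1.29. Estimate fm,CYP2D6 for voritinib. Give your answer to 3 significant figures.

Call the CYP2D6 fraction fm. After the interaction, CL_new/CL_old = fm × 0.34 + (1 − fm).
AUC ratio = 1 / (new CL fraction), so new CL fraction = 1 / 1.29 = 0.7752.
fm × 0.34 + 1 − fm = 0.7752  ⇒  fm × (0.34 − 1) = −0.2248  ⇒  fm = 0.341.

0.341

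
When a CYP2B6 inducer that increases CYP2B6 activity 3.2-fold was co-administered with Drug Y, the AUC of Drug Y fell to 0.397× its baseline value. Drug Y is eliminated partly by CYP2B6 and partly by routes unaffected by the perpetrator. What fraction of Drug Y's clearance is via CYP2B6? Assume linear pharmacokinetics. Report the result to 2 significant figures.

Write x for the fraction cleared via CYP2B6. The observed AUC change means clearance rose to 1/0.397 = 2.519 of baseline.
Setting x·3.2 + (1 − x) = 2.519 and solving: x = (2.519 − 1)/(3.2 − 1) = 0.69.

0.69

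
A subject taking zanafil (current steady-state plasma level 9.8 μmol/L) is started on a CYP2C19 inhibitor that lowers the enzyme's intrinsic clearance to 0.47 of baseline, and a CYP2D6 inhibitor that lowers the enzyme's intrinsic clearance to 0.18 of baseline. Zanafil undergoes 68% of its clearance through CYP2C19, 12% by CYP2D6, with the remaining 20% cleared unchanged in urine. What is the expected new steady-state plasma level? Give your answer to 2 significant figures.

18 μmol/L

The CYP2C19 pathway (68% of clearance) drops to 0.47× activity: 0.68 × 0.47 = 0.3196.
The CYP2D6 pathway (12% of clearance) is reduced to 0.18× activity: 0.12 × 0.18 = 0.0216.
The remaining 20% of clearance is unaffected.
CL_new/CL_old = 0.3196 + 0.0216 + 0.2 = 0.5412.
Dividing the baseline by the relative clearance: 9.8 / 0.5412 = 18 μmol/L.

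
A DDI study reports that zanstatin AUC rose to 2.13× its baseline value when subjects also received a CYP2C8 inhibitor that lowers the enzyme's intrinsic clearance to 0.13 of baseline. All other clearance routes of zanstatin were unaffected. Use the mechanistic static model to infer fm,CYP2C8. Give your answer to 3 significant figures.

CL'/CL = 1 / 2.13 = 0.4695
0.13·fm + (1 − fm) = 0.4695
fm = (0.4695 − 1) / (0.13 − 1) = 0.610

0.610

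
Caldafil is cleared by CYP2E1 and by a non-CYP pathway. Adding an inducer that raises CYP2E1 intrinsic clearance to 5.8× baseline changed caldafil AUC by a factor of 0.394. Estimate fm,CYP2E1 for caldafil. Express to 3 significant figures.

0.320

CL'/CL = 1 / 0.394 = 2.538
5.8·fm + (1 − fm) = 2.538
fm = (2.538 − 1) / (5.8 − 1) = 0.320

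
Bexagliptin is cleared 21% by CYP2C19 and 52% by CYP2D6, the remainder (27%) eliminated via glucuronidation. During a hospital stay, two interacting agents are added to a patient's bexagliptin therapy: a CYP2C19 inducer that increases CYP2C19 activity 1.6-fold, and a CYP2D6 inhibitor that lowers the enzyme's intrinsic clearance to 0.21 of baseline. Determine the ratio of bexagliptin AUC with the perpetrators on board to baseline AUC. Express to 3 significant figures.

1.40

The CYP2C19 pathway (21% of clearance) increases to 1.6× activity: 0.21 × 1.6 = 0.336.
The CYP2D6 pathway (52% of clearance) drops to 0.21× activity: 0.52 × 0.21 = 0.1092.
Non-CYP routes (27%) are unchanged.
New clearance relative to baseline: 0.336 + 0.1092 + 0.27 = 0.7152.
Because AUC varies inversely with clearance, the combined effect is 1 / 0.7152 = 1.40.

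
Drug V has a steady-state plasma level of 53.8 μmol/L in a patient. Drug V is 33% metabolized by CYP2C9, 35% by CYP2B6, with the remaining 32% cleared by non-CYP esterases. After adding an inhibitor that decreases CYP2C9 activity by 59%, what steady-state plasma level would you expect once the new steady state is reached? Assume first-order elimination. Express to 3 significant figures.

66.8 μmol/L

The CYP2C9 pathway (33% of clearance) falls to 0.41× activity: 0.33 × 0.41 = 0.1353.
CYP2B6 (35%) and the residual 32% are unaffected.
Relative clearance = 0.1353 + 0.35 + 0.32 = 0.8053.
With dosing unchanged, steady-state plasma level scales as 1/CL: 53.8 / 0.8053 = 66.8 μmol/L.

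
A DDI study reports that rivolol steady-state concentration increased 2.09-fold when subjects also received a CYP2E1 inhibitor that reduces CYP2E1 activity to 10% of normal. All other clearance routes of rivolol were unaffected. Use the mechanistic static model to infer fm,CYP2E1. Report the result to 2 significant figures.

Call the CYP2E1 fraction fm. After the interaction, CL_new/CL_old = fm × 0.1 + (1 − fm).
Steady-state concentration ratio = 1 / (new CL fraction), so new CL fraction = 1 / 2.09 = 0.4785.
fm × 0.1 + 1 − fm = 0.4785  ⇒  fm × (0.1 − 1) = −0.5215  ⇒  fm = 0.58.

0.58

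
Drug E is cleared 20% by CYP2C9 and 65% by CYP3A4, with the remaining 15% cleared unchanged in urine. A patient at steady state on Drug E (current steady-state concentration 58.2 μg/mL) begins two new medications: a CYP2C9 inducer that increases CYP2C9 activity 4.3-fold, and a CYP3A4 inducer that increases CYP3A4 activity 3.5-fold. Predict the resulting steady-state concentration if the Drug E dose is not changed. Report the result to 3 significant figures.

The CYP2C9 pathway (20% of clearance) is boosted to 4.3× activity: 0.2 × 4.3 = 0.86.
The CYP3A4 pathway (65% of clearance) increases to 3.5× activity: 0.65 × 3.5 = 2.275.
Non-CYP routes (15%) are unchanged.
Relative clearance = 0.86 + 2.275 + 0.15 = 3.285.
Steady-state concentration ∝ 1/CL: new value = 58.2 / 3.285 = 17.7 μg/mL.

17.7 μg/mL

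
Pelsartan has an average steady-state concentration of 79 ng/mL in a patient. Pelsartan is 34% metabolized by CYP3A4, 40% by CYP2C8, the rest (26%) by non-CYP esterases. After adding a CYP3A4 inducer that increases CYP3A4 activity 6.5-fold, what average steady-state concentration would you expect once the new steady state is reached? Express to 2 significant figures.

28 ng/mL

CYP3A4: 0.34 × 6.5 = 2.21
CYP2C8: 0.4 (unchanged)
Other: 0.26 (unchanged)
CL_new/CL_old = 2.21 + 0.4 + 0.26 = 2.87.
New average steady-state concentration = baseline ÷ relative clearance = 79 / 2.87 = 28 ng/mL.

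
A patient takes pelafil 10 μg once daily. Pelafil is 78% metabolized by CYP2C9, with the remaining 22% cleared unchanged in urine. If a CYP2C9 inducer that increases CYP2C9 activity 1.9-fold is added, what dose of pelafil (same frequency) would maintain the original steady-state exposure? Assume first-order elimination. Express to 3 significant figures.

The CYP2C9 pathway (78% of clearance) is boosted to 1.9× activity: 0.78 × 1.9 = 1.482.
Non-CYP routes (22%) are unchanged.
Relative clearance = 1.482 + 0.22 = 1.702.
Exposure is unchanged when dose changes in proportion to clearance. New dose = 10 μg × 1.702 = 17.0 μg.

17.0 μg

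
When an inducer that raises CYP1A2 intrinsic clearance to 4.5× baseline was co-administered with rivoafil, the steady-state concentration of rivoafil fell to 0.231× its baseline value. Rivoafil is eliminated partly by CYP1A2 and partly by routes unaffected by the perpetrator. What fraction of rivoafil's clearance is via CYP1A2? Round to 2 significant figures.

0.95

Write x for the fraction cleared via CYP1A2. The observed steady-state concentration change means clearance rose to 1/0.231 = 4.329 of baseline.
Setting x·4.5 + (1 − x) = 4.329 and solving: x = (4.329 − 1)/(4.5 − 1) = 0.95.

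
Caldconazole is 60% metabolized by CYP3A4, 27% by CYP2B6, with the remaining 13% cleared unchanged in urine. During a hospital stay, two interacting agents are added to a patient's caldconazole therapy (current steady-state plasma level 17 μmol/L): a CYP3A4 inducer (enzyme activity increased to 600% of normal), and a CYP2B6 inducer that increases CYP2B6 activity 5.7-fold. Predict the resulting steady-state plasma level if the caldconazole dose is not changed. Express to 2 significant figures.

3.2 μmol/L

The CYP3A4 pathway (60% of clearance) increases to 6× activity: 0.6 × 6 = 3.6.
The CYP2B6 pathway (27% of clearance) rises to 5.7× activity: 0.27 × 5.7 = 1.539.
Non-CYP routes (13%) are unchanged.
Relative clearance = 3.6 + 1.539 + 0.13 = 5.269.
Steady-state plasma level ∝ 1/CL: new value = 17 / 5.269 = 3.2 μmol/L.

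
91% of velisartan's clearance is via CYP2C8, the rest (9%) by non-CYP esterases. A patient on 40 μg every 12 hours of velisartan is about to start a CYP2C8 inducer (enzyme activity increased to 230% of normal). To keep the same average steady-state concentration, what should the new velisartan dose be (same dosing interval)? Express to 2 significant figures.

The CYP2C8 pathway (91% of clearance) is boosted to 2.3× activity: 0.91 × 2.3 = 2.093.
Non-CYP routes (9%) are unchanged.
New clearance relative to baseline: 2.093 + 0.09 = 2.183.
Css,avg = (dose rate)/CL, so holding Css fixed requires dose ∝ CL: 40 × 2.183 = 87 μg.

87 μg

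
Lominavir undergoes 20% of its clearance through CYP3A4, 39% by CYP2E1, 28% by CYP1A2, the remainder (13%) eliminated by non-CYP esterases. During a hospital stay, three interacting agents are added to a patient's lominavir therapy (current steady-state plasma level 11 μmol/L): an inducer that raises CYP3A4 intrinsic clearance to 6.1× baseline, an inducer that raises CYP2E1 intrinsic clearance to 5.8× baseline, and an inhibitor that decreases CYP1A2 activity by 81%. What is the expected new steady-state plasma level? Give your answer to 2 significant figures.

The CYP3A4 pathway (20% of clearance) rises to 6.1× activity: 0.2 × 6.1 = 1.22.
The CYP2E1 pathway (39% of clearance) is boosted to 5.8× activity: 0.39 × 5.8 = 2.262.
The CYP1A2 pathway (28% of clearance) falls to 0.19× activity: 0.28 × 0.19 = 0.0532.
Non-CYP routes (13%) are unchanged.
New clearance relative to baseline: 1.22 + 2.262 + 0.0532 + 0.13 = 3.6652.
Steady-state plasma level ∝ 1/CL: new value = 11 / 3.6652 = 3.0 μmol/L.

3.0 μmol/L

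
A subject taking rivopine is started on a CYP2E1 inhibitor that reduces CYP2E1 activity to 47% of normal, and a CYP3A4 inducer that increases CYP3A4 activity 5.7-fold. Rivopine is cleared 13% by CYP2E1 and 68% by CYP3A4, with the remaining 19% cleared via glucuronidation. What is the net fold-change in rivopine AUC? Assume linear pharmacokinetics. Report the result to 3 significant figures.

The CYP2E1 pathway (13% of clearance) drops to 0.47× activity: 0.13 × 0.47 = 0.0611.
The CYP3A4 pathway (68% of clearance) rises to 5.7× activity: 0.68 × 5.7 = 3.876.
The remaining 19% of clearance is unaffected.
CL_new/CL_old = 0.0611 + 3.876 + 0.19 = 4.1271.
AUC ∝ 1/CL: fold-change = 1 / 4.1271 = 0.242.

0.242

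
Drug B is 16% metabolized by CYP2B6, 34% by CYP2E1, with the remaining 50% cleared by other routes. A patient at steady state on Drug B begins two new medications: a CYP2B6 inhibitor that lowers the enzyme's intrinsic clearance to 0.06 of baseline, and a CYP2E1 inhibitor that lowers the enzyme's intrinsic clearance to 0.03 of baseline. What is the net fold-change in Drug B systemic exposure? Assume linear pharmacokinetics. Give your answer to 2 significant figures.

The CYP2B6 pathway (16% of clearance) falls to 0.06× activity: 0.16 × 0.06 = 0.0096.
The CYP2E1 pathway (34% of clearance) is reduced to 0.03× activity: 0.34 × 0.03 = 0.0102.
The remaining 50% of clearance is unaffected.
CL_new/CL_old = 0.0096 + 0.0102 + 0.5 = 0.5198.
Systemic exposure ∝ 1/CL: fold-change = 1 / 0.5198 = 1.9.

1.9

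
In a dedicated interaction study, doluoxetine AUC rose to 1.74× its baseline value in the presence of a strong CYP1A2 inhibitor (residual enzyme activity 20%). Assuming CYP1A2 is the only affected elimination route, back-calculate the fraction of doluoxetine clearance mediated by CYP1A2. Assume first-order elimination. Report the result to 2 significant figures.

Write x for the fraction cleared via CYP1A2. The observed AUC change means clearance fell to 1/1.74 = 0.5747 of baseline.
Only the CYP1A2 route changed, so 0.5747 = x·0.2 + (1 − x), giving x = 0.53.

0.53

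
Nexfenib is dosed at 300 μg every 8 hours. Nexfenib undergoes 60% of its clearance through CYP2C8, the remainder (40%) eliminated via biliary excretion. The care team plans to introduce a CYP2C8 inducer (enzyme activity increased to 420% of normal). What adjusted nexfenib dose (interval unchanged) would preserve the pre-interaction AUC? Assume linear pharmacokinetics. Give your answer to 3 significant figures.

The CYP2C8 pathway (60% of clearance) increases to 4.2× activity: 0.6 × 4.2 = 2.52.
Non-CYP routes (40%) are unchanged.
CL_new/CL_old = 2.52 + 0.4 = 2.92.
Exposure is unchanged when dose changes in proportion to clearance. New dose = 300 μg × 2.92 = 876 μg.

876 μg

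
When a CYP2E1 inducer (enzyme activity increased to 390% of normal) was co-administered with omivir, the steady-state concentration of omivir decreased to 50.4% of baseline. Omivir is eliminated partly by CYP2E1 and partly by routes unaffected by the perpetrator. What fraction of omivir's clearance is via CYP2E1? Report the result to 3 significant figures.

Call the CYP2E1 fraction fm. After the interaction, CL_new/CL_old = fm × 3.9 + (1 − fm).
Steady-state concentration ratio = 1 / (new CL fraction), so new CL fraction = 1 / 0.504 = 1.984.
fm × 3.9 + 1 − fm = 1.984  ⇒  fm × (3.9 − 1) = 0.9841  ⇒  fm = 0.339.

0.339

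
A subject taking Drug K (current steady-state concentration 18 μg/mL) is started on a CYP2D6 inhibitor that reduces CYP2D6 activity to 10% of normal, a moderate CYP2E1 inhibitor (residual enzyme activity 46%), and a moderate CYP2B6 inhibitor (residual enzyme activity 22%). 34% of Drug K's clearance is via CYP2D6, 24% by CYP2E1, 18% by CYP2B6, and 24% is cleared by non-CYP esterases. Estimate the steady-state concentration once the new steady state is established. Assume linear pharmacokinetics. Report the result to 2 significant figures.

42 μg/mL

CYP2D6: 0.34 × 0.1 = 0.034
CYP2E1: 0.24 × 0.46 = 0.1104
CYP2B6: 0.18 × 0.22 = 0.0396
Other: 0.24 (unchanged)
CL_new/CL_old = 0.034 + 0.1104 + 0.0396 + 0.24 = 0.424.
New steady-state concentration = 18 / 0.424 = 42 μg/mL (concentration scales inversely with clearance).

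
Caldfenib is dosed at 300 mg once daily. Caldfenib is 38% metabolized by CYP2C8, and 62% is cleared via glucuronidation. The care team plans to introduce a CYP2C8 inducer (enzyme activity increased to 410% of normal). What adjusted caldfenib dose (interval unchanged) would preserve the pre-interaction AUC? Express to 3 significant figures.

The CYP2C8 pathway (38% of clearance) rises to 4.1× activity: 0.38 × 4.1 = 1.558.
Non-CYP routes (62%) are unchanged.
New clearance relative to baseline: 1.558 + 0.62 = 2.178.
Css,avg = (dose rate)/CL, so holding Css fixed requires dose ∝ CL: 300 × 2.178 = 653 mg.

653 mg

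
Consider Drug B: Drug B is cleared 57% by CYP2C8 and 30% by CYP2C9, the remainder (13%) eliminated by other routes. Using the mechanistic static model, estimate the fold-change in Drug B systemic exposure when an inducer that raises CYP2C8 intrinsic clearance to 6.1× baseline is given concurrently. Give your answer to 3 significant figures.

0.256

CYP2C8: 0.57 × 6.1 = 3.477
CYP2C9: 0.3 (unchanged)
Other: 0.13 (unchanged)
New clearance relative to baseline: 3.477 + 0.3 + 0.13 = 3.907.
Systemic exposure ratio = CL_old/CL_new = 1 / 3.907 = 0.256.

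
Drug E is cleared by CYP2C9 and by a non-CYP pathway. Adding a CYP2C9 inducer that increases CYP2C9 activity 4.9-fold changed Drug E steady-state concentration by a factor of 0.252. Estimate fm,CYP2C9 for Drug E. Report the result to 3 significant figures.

0.761

Write x for the fraction cleared via CYP2C9. The observed steady-state concentration change means clearance rose to 1/0.252 = 3.968 of baseline.
Setting x·4.9 + (1 − x) = 3.968 and solving: x = (3.968 − 1)/(4.9 − 1) = 0.761.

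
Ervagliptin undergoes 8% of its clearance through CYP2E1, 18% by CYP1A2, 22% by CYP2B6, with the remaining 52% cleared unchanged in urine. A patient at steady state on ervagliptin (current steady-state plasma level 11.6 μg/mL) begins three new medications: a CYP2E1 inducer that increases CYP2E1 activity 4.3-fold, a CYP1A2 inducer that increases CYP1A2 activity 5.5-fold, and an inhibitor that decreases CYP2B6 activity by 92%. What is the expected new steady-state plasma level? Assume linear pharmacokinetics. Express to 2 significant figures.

6.2 μg/mL

CYP2E1: 0.08 × 4.3 = 0.344
CYP1A2: 0.18 × 5.5 = 0.99
CYP2B6: 0.22 × 0.08 = 0.0176
Other: 0.52 (unchanged)
New clearance relative to baseline: 0.344 + 0.99 + 0.0176 + 0.52 = 1.8716.
Dividing the baseline by the relative clearance: 11.6 / 1.8716 = 6.2 μg/mL.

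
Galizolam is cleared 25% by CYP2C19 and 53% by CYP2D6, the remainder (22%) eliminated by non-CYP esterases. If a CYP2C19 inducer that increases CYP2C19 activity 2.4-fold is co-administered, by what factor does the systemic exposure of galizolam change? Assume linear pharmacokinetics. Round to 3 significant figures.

The CYP2C19 pathway (25% of clearance) is boosted to 2.4× activity: 0.25 × 2.4 = 0.6.
CYP2D6 (53%) and the residual 22% are unaffected.
CL_new/CL_old = 0.6 + 0.53 + 0.22 = 1.35.
Systemic exposure is inversely proportional to clearance, so the fold-change is 1 / 1.35 = 0.741.

0.741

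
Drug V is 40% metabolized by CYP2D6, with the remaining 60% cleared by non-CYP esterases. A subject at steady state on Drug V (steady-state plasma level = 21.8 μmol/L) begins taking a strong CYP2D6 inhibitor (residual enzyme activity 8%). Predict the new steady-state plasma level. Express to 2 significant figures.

34 μmol/L

The CYP2D6 pathway (40% of clearance) drops to 0.08× activity: 0.4 × 0.08 = 0.032.
Non-CYP routes (60%) are unchanged.
New clearance relative to baseline: 0.032 + 0.6 = 0.632.
With dosing unchanged, steady-state plasma level scales as 1/CL: 21.8 / 0.632 = 34 μmol/L.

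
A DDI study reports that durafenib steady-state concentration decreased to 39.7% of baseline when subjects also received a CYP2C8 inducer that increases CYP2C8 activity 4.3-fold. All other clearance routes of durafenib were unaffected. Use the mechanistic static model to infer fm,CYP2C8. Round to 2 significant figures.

0.46

Call the CYP2C8 fraction fm. After the interaction, CL_new/CL_old = fm × 4.3 + (1 − fm).
Steady-state concentration ratio = 1 / (new CL fraction), so new CL fraction = 1 / 0.397 = 2.519.
fm × 4.3 + 1 − fm = 2.519  ⇒  fm × (4.3 − 1) = 1.519  ⇒  fm = 0.46.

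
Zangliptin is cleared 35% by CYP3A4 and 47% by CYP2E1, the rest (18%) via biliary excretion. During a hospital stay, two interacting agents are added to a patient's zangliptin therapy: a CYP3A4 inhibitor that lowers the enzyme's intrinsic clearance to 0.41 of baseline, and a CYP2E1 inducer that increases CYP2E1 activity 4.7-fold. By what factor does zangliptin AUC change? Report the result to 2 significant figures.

0.39

The CYP3A4 pathway (35% of clearance) falls to 0.41× activity: 0.35 × 0.41 = 0.1435.
The CYP2E1 pathway (47% of clearance) increases to 4.7× activity: 0.47 × 4.7 = 2.209.
The remaining 18% of clearance is unaffected.
CL_new/CL_old = 0.1435 + 2.209 + 0.18 = 2.5325.
AUC ∝ 1/CL: fold-change = 1 / 2.5325 = 0.39.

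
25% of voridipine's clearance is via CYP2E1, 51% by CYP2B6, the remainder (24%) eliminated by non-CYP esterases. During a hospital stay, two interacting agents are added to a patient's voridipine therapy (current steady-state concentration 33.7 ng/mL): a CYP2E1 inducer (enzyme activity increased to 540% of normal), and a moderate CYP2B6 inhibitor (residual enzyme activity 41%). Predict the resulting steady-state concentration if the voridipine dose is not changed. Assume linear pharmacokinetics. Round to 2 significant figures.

The CYP2E1 pathway (25% of clearance) increases to 5.4× activity: 0.25 × 5.4 = 1.35.
The CYP2B6 pathway (51% of clearance) is reduced to 0.41× activity: 0.51 × 0.41 = 0.2091.
Non-CYP routes (24%) are unchanged.
CL_new/CL_old = 1.35 + 0.2091 + 0.24 = 1.7991.
Dividing the baseline by the relative clearance: 33.7 / 1.7991 = 19 ng/mL.

19 ng/mL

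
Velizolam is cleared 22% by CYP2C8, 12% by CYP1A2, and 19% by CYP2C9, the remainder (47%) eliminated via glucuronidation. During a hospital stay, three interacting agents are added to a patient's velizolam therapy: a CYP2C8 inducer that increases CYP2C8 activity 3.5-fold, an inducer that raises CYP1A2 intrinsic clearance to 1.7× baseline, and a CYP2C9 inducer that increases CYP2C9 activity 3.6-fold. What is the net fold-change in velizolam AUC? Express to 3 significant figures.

CYP2C8: 0.22 × 3.5 = 0.77
CYP1A2: 0.12 × 1.7 = 0.204
CYP2C9: 0.19 × 3.6 = 0.684
Other: 0.47 (unchanged)
Relative clearance = 0.77 + 0.204 + 0.684 + 0.47 = 2.128.
Net AUC ratio = 1 / 2.128 = 0.470.

0.470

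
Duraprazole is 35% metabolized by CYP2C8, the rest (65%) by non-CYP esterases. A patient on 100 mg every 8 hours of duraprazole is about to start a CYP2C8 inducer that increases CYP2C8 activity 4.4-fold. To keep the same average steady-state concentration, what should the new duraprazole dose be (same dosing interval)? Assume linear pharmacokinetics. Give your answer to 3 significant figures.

The CYP2C8 pathway (35% of clearance) increases to 4.4× activity: 0.35 × 4.4 = 1.54.
The remaining 65% of clearance is unaffected.
New clearance relative to baseline: 1.54 + 0.65 = 2.19.
To maintain the same steady-state level, dose must scale with clearance: new dose = 100 × 2.19 = 219 mg.

219 mg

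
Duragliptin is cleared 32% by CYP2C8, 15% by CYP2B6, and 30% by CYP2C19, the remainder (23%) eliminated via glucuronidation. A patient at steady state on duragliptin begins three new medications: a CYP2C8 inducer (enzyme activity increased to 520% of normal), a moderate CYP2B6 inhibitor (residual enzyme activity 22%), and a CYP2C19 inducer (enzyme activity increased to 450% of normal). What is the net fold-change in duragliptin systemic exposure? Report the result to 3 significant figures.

The CYP2C8 pathway (32% of clearance) is boosted to 5.2× activity: 0.32 × 5.2 = 1.664.
The CYP2B6 pathway (15% of clearance) is reduced to 0.22× activity: 0.15 × 0.22 = 0.033.
The CYP2C19 pathway (30% of clearance) increases to 4.5× activity: 0.3 × 4.5 = 1.35.
Non-CYP routes (23%) are unchanged.
CL_new/CL_old = 1.664 + 0.033 + 1.35 + 0.23 = 3.277.
Net systemic exposure ratio = 1 / 3.277 = 0.305.

0.305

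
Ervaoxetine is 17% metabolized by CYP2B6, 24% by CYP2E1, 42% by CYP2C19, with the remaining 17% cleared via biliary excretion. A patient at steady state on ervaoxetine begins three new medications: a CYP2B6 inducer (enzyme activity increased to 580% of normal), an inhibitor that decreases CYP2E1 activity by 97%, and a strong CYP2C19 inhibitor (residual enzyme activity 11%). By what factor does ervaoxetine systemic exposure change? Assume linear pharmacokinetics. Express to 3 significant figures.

The CYP2B6 pathway (17% of clearance) is boosted to 5.8× activity: 0.17 × 5.8 = 0.986.
The CYP2E1 pathway (24% of clearance) falls to 0.03× activity: 0.24 × 0.03 = 0.0072.
The CYP2C19 pathway (42% of clearance) falls to 0.11× activity: 0.42 × 0.11 = 0.0462.
Non-CYP routes (17%) are unchanged.
Relative clearance = 0.986 + 0.0072 + 0.0462 + 0.17 = 1.2094.
Systemic exposure ∝ 1/CL: fold-change = 1 / 1.2094 = 0.827.

0.827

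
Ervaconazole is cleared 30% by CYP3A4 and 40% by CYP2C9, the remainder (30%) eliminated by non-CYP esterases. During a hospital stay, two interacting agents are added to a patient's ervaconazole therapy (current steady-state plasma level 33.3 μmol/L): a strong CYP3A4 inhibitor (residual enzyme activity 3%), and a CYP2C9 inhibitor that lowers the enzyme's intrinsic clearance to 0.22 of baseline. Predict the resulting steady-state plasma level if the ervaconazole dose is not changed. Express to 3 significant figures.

83.9 μmol/L

The CYP3A4 pathway (30% of clearance) is reduced to 0.03× activity: 0.3 × 0.03 = 0.009.
The CYP2C9 pathway (40% of clearance) is reduced to 0.22× activity: 0.4 × 0.22 = 0.088.
The remaining 30% of clearance is unaffected.
Relative clearance = 0.009 + 0.088 + 0.3 = 0.397.
Steady-state plasma level ∝ 1/CL: new value = 33.3 / 0.397 = 83.9 μmol/L.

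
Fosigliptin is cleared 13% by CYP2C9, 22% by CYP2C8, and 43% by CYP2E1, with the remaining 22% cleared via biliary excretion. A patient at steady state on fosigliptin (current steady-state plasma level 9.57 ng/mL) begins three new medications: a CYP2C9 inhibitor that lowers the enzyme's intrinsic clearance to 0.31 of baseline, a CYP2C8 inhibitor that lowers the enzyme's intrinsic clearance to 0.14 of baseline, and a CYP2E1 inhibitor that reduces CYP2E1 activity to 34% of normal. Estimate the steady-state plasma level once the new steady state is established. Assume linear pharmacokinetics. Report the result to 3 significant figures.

21.9 ng/mL

The CYP2C9 pathway (13% of clearance) falls to 0.31× activity: 0.13 × 0.31 = 0.0403.
The CYP2C8 pathway (22% of clearance) falls to 0.14× activity: 0.22 × 0.14 = 0.0308.
The CYP2E1 pathway (43% of clearance) drops to 0.34× activity: 0.43 × 0.34 = 0.1462.
Non-CYP routes (22%) are unchanged.
Relative clearance = 0.0403 + 0.0308 + 0.1462 + 0.22 = 0.4373.
New steady-state plasma level = 9.57 / 0.4373 = 21.9 ng/mL (concentration scales inversely with clearance).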